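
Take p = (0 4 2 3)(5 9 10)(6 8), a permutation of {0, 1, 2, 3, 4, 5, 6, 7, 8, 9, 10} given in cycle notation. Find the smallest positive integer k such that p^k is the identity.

The disjoint cycles have lengths 4, 3, 2, 1, 1.
Since disjoint cycles commute, ord(p) = lcm(4, 3, 2) = 12.

12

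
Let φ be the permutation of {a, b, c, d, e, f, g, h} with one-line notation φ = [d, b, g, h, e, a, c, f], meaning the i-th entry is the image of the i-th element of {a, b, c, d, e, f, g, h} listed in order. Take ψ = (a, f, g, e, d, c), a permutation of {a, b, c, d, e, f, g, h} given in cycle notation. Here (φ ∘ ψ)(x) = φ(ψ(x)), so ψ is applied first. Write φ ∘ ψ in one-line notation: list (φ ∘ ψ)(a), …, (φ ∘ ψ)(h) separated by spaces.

a b d g h c e f

For each element, apply ψ then φ: a → f → a; b → b → b; c → a → d; d → c → g; e → d → h; f → g → c; g → e → e; h → h → f.
So φ ∘ ψ in one-line form is a b d g h c e f.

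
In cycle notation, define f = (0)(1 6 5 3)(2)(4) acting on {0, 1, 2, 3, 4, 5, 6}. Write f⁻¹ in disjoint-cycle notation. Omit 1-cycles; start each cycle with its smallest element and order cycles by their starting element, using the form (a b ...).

If f sends a → b within a cycle, f⁻¹ sends b → a; equivalently, reverse each cycle.
After reversing and putting each cycle's least element first, f⁻¹ = (1 3 5 6).

(1 3 5 6)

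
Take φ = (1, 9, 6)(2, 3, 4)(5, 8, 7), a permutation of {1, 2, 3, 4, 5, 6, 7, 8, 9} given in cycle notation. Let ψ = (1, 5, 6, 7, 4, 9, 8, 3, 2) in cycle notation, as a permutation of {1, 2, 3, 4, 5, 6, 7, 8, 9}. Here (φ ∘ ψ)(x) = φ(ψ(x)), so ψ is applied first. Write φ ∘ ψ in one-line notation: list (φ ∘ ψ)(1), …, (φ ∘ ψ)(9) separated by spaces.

8 9 3 6 1 5 2 4 7

For each element, apply ψ then φ: 1 → 5 → 8; 2 → 1 → 9; 3 → 2 → 3; 4 → 9 → 6; 5 → 6 → 1; 6 → 7 → 5; 7 → 4 → 2; 8 → 3 → 4; 9 → 8 → 7.
Collecting the images, φ ∘ ψ = [8 9 3 6 1 5 2 4 7].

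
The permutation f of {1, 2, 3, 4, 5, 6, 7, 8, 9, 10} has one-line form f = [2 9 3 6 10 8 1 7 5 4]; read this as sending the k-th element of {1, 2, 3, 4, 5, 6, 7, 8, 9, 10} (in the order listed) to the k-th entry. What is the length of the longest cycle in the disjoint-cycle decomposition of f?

9

Decomposing into disjoint cycles gives (1, 2, 9, 5, 10, 4, 6, 8, 7); the longest has length 9.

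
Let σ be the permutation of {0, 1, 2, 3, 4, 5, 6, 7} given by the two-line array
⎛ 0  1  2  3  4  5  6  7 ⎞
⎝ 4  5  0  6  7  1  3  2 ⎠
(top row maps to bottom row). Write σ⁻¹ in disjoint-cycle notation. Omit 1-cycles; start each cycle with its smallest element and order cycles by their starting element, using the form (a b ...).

(0 2 7 4)(1 5)(3 6)

First write σ in disjoint cycles: (0 4 7 2)(1 5)(3 6).
Reversing each cycle (and rotating so the smallest element leads) gives σ⁻¹ = (0 2 7 4)(1 5)(3 6).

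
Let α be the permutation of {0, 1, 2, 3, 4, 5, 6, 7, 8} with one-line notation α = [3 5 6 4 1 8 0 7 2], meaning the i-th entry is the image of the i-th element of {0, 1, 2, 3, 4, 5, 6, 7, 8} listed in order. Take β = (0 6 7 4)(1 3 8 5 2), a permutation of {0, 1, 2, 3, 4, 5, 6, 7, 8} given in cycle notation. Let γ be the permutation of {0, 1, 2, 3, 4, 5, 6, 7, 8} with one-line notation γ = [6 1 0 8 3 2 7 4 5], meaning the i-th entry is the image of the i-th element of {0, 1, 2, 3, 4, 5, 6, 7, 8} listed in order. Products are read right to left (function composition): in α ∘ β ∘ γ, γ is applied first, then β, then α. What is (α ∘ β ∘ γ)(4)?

Chase 4: γ(4) = 3; β(3) = 8; α(8) = 2. Hence (α ∘ β ∘ γ)(4) = 2.

2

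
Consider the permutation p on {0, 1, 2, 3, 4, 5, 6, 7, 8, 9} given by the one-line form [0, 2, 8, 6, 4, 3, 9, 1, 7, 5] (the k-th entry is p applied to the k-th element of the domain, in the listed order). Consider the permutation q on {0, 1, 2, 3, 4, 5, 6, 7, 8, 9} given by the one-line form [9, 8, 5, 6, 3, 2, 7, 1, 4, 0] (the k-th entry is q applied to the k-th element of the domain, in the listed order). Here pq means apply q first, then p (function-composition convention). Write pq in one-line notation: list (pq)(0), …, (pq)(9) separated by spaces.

(pq)(x) = p(q(x)). Computing each image: p(q(0)) = p(9) = 5, p(q(1)) = p(8) = 7, p(q(2)) = p(5) = 3, p(q(3)) = p(6) = 9, p(q(4)) = p(3) = 6, p(q(5)) = p(2) = 8, p(q(6)) = p(7) = 1, p(q(7)) = p(1) = 2, p(q(8)) = p(4) = 4, p(q(9)) = p(0) = 0.
Hence pq = [5 7 3 9 6 8 1 2 4 0].

5 7 3 9 6 8 1 2 4 0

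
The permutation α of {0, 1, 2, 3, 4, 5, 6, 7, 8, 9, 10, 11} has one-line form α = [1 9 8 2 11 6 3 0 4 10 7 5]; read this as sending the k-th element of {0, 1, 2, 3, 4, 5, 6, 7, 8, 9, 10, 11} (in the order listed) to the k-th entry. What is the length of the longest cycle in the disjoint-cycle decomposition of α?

Decomposing into disjoint cycles gives (0 1 9 10 7)(2 8 4 11 5 6 3); the longest has length 7.

7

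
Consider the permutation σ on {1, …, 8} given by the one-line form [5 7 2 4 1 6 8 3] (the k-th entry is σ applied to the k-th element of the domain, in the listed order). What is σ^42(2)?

Tracing 2 → 7 → … returns to 2 after 4 steps, so 2 lies in a 4-cycle (2 7 8 3).
Powers repeat with period 4 on this cycle, and 42 mod 4 = 2, so σ^42(2) = σ^2(2).
Stepping 2 places around the cycle: 2 → 7 → 8.

8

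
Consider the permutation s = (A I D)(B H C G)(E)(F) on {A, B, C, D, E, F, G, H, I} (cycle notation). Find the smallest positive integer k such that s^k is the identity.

The disjoint cycles have lengths 4, 3, 1, 1.
Since disjoint cycles commute, ord(s) = lcm(4, 3) = 12.

12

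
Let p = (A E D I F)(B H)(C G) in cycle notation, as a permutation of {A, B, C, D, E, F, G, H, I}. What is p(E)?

D

In the cycle (A E D I F), E is followed by D, so p(E) = D.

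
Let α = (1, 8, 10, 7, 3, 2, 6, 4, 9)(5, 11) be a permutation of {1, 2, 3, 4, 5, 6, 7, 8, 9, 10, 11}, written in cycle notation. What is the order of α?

The cycle type of α is (9, 2).
The order is lcm(9, 2) = 18.

18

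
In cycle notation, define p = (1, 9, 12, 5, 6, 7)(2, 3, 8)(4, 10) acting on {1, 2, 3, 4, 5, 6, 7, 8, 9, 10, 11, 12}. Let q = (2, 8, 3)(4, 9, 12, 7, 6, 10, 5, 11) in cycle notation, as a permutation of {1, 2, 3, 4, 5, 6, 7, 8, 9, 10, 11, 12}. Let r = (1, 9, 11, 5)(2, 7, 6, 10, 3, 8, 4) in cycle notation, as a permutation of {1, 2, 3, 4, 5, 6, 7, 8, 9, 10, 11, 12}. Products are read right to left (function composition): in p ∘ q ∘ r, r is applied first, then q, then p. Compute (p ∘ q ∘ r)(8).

12

(p ∘ q ∘ r)(8) = p(q(r(8))). r(8) = 4, then q(4) = 9, then p(9) = 12, so the result is 12.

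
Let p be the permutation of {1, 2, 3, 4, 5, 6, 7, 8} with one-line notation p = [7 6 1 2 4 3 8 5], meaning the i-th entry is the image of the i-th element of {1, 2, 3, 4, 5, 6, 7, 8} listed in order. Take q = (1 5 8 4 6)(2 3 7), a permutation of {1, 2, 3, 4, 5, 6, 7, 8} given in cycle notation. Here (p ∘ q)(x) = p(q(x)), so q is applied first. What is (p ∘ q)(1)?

4

q(1) = 5, then p(5) = 4; composing gives (p ∘ q)(1) = 4.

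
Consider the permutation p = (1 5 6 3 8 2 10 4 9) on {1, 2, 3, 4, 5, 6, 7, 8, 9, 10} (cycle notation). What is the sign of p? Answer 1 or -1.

The cycle lengths are 9, 1.
A cycle of length ℓ contributes ℓ−1 transpositions, so p is a product of 8 transpositions — even.

1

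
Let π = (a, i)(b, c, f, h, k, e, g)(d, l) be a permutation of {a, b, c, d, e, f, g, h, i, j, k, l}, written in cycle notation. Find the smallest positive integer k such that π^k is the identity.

The disjoint cycles have lengths 7, 2, 2, 1.
The order is lcm(7, 2, 2) = 14.

14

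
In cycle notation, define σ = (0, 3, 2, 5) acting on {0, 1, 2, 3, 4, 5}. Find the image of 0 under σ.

3

In the cycle (0, 3, 2, 5), 0 is followed by 3, so σ(0) = 3.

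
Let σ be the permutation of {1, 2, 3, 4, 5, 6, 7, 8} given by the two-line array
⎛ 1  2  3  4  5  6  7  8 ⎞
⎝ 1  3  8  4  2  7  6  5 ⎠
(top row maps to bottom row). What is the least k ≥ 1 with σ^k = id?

4

Writing σ as disjoint cycles, the cycle lengths are 4, 2, 1, 1.
The order is lcm(4, 2) = 4.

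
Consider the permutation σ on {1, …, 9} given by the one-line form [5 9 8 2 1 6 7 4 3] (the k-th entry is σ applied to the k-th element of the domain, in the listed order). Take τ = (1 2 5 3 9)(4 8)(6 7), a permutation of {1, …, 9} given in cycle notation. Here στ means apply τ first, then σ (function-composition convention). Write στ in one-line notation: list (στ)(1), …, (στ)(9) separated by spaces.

For each element, apply τ then σ: 1 → 2 → 9; 2 → 5 → 1; 3 → 9 → 3; 4 → 8 → 4; 5 → 3 → 8; 6 → 7 → 7; 7 → 6 → 6; 8 → 4 → 2; 9 → 1 → 5.
Collecting the images, στ = [9 1 3 4 8 7 6 2 5].

9 1 3 4 8 7 6 2 5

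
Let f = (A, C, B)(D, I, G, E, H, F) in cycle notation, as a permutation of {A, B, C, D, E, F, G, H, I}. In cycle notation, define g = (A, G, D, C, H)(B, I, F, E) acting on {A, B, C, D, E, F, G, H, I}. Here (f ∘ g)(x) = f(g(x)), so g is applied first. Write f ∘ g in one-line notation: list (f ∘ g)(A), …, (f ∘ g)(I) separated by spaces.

For each element, apply g then f: A → G → E; B → I → G; C → H → F; D → C → B; E → B → A; F → E → H; G → D → I; H → A → C; I → F → D.
So f ∘ g in one-line form is E G F B A H I C D.

E G F B A H I C D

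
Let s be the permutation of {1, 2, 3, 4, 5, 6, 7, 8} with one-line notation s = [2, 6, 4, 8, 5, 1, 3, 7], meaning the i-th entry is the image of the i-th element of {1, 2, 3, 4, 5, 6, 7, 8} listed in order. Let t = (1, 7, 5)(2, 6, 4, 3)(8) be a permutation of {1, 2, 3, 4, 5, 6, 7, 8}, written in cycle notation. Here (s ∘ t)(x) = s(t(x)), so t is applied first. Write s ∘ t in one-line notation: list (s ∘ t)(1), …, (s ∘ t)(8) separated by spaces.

3 1 6 4 2 8 5 7

(s ∘ t)(x) = s(t(x)). Computing each image: s(t(1)) = s(7) = 3, s(t(2)) = s(6) = 1, s(t(3)) = s(2) = 6, s(t(4)) = s(3) = 4, s(t(5)) = s(1) = 2, s(t(6)) = s(4) = 8, s(t(7)) = s(5) = 5, s(t(8)) = s(8) = 7.
Hence s ∘ t = [3 1 6 4 2 8 5 7].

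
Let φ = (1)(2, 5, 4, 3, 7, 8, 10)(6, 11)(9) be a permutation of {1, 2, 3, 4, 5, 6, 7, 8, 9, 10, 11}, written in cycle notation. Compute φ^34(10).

8

10 lies in the 7-cycle (2, 5, 4, 3, 7, 8, 10).
On a 7-cycle, φ^7 is the identity, so φ^34 = φ^6 there (34 ≡ 6 mod 7).
Stepping 6 places around the cycle: 10 → 2 → 5 → 4 → 3 → 7 → 8.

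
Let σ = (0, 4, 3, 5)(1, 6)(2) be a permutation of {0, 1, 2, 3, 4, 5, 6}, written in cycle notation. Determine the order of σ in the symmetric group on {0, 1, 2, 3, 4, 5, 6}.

The cycle type of σ is (4, 2, 1).
The order is lcm(4, 2) = 4.

4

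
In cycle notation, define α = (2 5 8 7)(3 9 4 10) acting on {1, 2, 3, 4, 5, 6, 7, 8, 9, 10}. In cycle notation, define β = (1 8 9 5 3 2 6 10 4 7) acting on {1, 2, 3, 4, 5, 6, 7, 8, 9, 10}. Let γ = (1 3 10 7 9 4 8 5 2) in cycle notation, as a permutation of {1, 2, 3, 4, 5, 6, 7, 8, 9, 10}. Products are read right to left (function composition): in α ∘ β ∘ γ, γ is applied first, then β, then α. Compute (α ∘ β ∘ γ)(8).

9

(α ∘ β ∘ γ)(8) = α(β(γ(8))). γ(8) = 5, then β(5) = 3, then α(3) = 9, so the result is 9.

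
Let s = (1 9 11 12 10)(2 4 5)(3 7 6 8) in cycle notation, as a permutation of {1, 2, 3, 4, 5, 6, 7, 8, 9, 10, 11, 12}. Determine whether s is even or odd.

The cycle lengths are 5, 4, 3.
A cycle of length ℓ contributes ℓ−1 transpositions, so s is a product of 4 + 3 + 2 = 9 transpositions — odd.

odd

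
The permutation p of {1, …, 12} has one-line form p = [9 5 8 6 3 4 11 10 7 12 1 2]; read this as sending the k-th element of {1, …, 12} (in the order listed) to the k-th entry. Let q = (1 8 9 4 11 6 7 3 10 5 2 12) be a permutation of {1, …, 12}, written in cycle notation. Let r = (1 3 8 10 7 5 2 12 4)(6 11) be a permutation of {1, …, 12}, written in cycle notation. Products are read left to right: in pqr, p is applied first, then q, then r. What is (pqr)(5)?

7

Apply the permutations in order: p(5) = 3, then q(3) = 10, then r(10) = 7. So (pqr)(5) = 7.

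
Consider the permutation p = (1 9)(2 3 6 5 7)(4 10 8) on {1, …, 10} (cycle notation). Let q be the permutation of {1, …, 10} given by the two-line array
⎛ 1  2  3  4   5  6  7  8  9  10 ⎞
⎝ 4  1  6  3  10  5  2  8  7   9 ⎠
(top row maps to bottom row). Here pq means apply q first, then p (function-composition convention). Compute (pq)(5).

8

First apply q: q(5) = 10, then p(10) = 8. Thus (pq)(5) = 8.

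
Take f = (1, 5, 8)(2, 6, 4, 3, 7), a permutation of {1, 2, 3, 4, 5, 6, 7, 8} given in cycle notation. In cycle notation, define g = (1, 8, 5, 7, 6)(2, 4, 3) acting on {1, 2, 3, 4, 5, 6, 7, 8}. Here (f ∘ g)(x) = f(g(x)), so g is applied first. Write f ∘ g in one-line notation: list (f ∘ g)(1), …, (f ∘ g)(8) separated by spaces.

(f ∘ g)(x) = f(g(x)). Computing each image: f(g(1)) = f(8) = 1, f(g(2)) = f(4) = 3, f(g(3)) = f(2) = 6, f(g(4)) = f(3) = 7, f(g(5)) = f(7) = 2, f(g(6)) = f(1) = 5, f(g(7)) = f(6) = 4, f(g(8)) = f(5) = 8.
Hence f ∘ g = [1 3 6 7 2 5 4 8].

1 3 6 7 2 5 4 8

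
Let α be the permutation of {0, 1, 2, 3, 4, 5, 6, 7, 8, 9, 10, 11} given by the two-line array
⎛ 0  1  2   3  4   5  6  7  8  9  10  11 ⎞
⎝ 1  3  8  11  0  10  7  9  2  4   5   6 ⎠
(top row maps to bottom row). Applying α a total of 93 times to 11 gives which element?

Tracing 11 → 6 → … returns to 11 after 8 steps, so 11 lies in an 8-cycle (0 1 3 11 6 7 9 4).
Since the cycle has length 8, α^93 acts on it the same as α^5 (93 mod 8 = 5).
Advancing 5 steps from 11: 11 → 6 → 7 → 9 → 4 → 0.

0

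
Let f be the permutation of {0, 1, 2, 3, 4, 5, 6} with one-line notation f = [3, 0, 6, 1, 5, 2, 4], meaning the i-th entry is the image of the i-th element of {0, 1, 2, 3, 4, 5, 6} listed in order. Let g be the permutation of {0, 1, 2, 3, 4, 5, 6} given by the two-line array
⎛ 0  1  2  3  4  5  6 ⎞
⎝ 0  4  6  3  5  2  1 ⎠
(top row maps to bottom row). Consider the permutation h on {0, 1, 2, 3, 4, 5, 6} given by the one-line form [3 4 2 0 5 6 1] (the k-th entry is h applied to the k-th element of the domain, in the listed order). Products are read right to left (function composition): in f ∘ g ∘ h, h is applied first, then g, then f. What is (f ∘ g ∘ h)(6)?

Apply the permutations in order: h(6) = 1, then g(1) = 4, then f(4) = 5. So (f ∘ g ∘ h)(6) = 5.

5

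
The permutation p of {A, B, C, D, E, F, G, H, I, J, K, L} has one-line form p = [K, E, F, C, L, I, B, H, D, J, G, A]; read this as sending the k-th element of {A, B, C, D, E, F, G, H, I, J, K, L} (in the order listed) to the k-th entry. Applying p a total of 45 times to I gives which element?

D

Tracing I → D → … returns to I after 4 steps, so I lies in a 4-cycle (C F I D).
Powers repeat with period 4 on this cycle, and 45 mod 4 = 1, so p^45(I) = p^1(I).
Stepping 1 place around the cycle: I → D.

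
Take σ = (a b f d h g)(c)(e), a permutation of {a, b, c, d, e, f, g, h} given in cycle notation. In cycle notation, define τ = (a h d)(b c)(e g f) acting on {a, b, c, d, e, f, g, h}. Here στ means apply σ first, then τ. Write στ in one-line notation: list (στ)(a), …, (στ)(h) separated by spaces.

(στ)(x) = τ(σ(x)). Computing each image: τ(σ(a)) = τ(b) = c, τ(σ(b)) = τ(f) = e, τ(σ(c)) = τ(c) = b, τ(σ(d)) = τ(h) = d, τ(σ(e)) = τ(e) = g, τ(σ(f)) = τ(d) = a, τ(σ(g)) = τ(a) = h, τ(σ(h)) = τ(g) = f.
Hence στ = [c e b d g a h f].

c e b d g a h f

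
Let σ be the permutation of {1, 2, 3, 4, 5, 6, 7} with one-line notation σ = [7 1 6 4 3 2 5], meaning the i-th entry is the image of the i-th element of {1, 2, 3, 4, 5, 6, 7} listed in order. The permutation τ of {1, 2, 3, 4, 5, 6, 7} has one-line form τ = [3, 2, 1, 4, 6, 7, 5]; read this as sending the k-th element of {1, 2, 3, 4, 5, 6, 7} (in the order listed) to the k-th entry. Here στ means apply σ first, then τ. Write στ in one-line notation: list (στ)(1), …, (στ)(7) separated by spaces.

5 3 7 4 1 2 6

(στ)(x) = τ(σ(x)). Computing each image: τ(σ(1)) = τ(7) = 5, τ(σ(2)) = τ(1) = 3, τ(σ(3)) = τ(6) = 7, τ(σ(4)) = τ(4) = 4, τ(σ(5)) = τ(3) = 1, τ(σ(6)) = τ(2) = 2, τ(σ(7)) = τ(5) = 6.
Hence στ = [5 3 7 4 1 2 6].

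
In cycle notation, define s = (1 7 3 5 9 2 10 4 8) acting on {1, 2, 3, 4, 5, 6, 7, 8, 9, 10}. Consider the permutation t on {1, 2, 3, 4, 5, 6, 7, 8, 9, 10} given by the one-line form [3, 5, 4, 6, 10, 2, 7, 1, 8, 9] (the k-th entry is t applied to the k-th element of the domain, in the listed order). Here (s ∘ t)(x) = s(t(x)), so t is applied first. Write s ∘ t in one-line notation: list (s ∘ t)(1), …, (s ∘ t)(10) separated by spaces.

(s ∘ t)(x) = s(t(x)). Computing each image: s(t(1)) = s(3) = 5, s(t(2)) = s(5) = 9, s(t(3)) = s(4) = 8, s(t(4)) = s(6) = 6, s(t(5)) = s(10) = 4, s(t(6)) = s(2) = 10, s(t(7)) = s(7) = 3, s(t(8)) = s(1) = 7, s(t(9)) = s(8) = 1, s(t(10)) = s(9) = 2.
Hence s ∘ t = [5 9 8 6 4 10 3 7 1 2].

5 9 8 6 4 10 3 7 1 2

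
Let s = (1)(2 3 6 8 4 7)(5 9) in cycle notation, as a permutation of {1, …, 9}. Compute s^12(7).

7

7 lies in the 6-cycle (2 3 6 8 4 7).
Powers repeat with period 6 on this cycle, and 12 mod 6 = 0, so s^12(7) = s^0(7).
So s^12(7) = 7.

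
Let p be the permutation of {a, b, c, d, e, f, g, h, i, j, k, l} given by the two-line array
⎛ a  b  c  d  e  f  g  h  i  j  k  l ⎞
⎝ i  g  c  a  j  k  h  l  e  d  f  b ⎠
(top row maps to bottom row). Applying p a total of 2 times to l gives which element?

g

Tracing l → b → … returns to l after 4 steps, so l lies in a 4-cycle (b, g, h, l).
Advancing 2 steps from l: l → b → g.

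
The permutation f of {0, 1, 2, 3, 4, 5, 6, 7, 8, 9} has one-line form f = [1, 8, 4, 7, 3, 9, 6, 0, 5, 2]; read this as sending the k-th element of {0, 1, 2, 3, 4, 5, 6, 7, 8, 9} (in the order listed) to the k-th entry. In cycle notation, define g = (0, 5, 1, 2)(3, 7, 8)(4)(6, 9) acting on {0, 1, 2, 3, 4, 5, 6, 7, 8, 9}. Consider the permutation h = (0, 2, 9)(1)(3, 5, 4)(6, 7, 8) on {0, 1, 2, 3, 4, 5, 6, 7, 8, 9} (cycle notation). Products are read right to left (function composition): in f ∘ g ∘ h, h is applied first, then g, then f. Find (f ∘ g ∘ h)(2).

6

(f ∘ g ∘ h)(2) = f(g(h(2))). h(2) = 9, then g(9) = 6, then f(6) = 6, so the result is 6.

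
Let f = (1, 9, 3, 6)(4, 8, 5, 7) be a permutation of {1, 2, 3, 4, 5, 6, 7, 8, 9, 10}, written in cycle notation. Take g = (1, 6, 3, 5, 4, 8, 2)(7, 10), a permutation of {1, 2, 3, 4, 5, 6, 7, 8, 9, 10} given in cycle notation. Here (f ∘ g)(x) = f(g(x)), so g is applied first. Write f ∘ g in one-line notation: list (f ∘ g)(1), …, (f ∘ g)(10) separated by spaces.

Chase each element through g then f: 1 → 6 → 1; 2 → 1 → 9; 3 → 5 → 7; 4 → 8 → 5; 5 → 4 → 8; 6 → 3 → 6; 7 → 10 → 10; 8 → 2 → 2; 9 → 9 → 3; 10 → 7 → 4.
So f ∘ g in one-line form is 1 9 7 5 8 6 10 2 3 4.

1 9 7 5 8 6 10 2 3 4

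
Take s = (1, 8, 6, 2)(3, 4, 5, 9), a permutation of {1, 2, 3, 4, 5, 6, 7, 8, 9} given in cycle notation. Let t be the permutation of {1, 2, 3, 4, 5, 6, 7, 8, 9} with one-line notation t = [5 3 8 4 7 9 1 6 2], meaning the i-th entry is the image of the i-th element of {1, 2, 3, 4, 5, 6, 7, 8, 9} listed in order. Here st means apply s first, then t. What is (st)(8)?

9

(st)(8) = t(s(8)). s(8) = 6, then t(6) = 9. So (st)(8) = 9.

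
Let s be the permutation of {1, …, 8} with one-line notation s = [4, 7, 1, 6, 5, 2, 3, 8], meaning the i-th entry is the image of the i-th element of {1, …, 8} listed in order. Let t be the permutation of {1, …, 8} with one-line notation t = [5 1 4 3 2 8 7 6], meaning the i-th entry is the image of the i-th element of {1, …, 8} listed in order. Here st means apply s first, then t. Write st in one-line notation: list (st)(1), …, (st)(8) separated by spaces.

Chase each element through s then t: 1 → 4 → 3; 2 → 7 → 7; 3 → 1 → 5; 4 → 6 → 8; 5 → 5 → 2; 6 → 2 → 1; 7 → 3 → 4; 8 → 8 → 6.
So st in one-line form is 3 7 5 8 2 1 4 6.

3 7 5 8 2 1 4 6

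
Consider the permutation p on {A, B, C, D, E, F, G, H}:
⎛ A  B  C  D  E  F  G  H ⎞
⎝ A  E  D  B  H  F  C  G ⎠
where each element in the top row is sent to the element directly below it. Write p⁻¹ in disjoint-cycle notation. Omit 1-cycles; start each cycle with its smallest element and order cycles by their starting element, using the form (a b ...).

First write p in disjoint cycles: (B E H G C D).
Reversing each cycle (and rotating so the smallest element leads) gives p⁻¹ = (B D C G H E).

(B D C G H E)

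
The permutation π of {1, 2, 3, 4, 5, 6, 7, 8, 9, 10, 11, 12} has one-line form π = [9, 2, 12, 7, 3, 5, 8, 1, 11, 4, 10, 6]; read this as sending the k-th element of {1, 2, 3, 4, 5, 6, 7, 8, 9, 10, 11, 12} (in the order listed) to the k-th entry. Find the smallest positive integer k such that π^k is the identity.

28

Decomposing into disjoint cycles gives cycle lengths 7, 4, 1.
The order is lcm(7, 4) = 28.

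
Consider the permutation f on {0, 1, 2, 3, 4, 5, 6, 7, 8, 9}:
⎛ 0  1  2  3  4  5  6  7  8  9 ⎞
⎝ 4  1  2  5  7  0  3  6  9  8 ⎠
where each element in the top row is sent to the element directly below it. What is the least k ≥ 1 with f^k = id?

Decomposing into disjoint cycles gives cycle lengths 6, 2, 1, 1.
Since disjoint cycles commute, ord(f) = lcm(6, 2) = 6.

6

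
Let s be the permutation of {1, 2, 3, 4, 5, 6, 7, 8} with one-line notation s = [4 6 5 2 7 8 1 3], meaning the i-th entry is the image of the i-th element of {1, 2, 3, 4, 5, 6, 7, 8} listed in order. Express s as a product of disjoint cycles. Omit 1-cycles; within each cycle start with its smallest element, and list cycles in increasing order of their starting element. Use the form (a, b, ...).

(1, 4, 2, 6, 8, 3, 5, 7)

Iterating s from 1 gives 1 → 4 → 2 → 6 → 8 → 3 → 5 → 7 → 1; that is the 8-cycle (1, 4, 2, 6, 8, 3, 5, 7).
Repeating from the next unused element and collecting all non-trivial cycles gives (1, 4, 2, 6, 8, 3, 5, 7).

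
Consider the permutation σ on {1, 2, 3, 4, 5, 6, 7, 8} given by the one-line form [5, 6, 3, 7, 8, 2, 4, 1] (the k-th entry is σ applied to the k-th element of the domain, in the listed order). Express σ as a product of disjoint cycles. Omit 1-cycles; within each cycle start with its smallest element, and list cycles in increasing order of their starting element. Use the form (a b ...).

Iterating σ from 1 gives 1 → 5 → 8 → 1; that is the 3-cycle (1 5 8).
Repeating from the next unused element and collecting all non-trivial cycles gives (1 5 8)(2 6)(4 7).

(1 5 8)(2 6)(4 7)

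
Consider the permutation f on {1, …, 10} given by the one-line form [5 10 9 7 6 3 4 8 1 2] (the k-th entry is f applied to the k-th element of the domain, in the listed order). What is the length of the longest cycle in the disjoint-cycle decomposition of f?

5

Decomposing into disjoint cycles gives (1 5 6 3 9)(2 10)(4 7); the longest has length 5.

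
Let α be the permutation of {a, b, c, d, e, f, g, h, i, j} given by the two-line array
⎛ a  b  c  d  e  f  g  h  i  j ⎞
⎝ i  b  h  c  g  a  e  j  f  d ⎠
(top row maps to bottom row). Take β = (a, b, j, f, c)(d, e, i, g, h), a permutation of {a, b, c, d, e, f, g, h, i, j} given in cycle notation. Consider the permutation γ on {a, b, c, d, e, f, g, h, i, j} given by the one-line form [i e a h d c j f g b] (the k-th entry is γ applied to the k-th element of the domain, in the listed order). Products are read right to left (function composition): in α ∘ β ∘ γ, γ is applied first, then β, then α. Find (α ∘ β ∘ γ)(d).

Apply the permutations in order: γ(d) = h, then β(h) = d, then α(d) = c. So (α ∘ β ∘ γ)(d) = c.

c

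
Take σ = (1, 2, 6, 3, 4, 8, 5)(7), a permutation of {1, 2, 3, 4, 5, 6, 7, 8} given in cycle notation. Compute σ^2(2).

3

2 lies in the 7-cycle (1, 2, 6, 3, 4, 8, 5).
Advancing 2 steps from 2: 2 → 6 → 3.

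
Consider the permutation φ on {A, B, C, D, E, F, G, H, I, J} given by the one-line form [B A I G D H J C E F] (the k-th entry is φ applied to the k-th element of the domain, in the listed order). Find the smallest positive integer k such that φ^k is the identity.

8

The disjoint-cycle form of φ has cycle lengths 8, 2.
The order of φ is the least common multiple of its cycle lengths: lcm(8, 2) = 8.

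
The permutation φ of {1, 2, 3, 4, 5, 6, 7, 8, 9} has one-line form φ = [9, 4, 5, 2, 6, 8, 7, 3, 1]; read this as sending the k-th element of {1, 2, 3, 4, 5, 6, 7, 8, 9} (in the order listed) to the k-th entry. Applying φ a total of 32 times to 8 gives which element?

8

Tracing 8 → 3 → … returns to 8 after 4 steps, so 8 lies in a 4-cycle (3, 5, 6, 8).
On a 4-cycle, φ^4 is the identity, so φ^32 = φ^0 there (32 ≡ 0 mod 4).
So φ^32(8) = 8.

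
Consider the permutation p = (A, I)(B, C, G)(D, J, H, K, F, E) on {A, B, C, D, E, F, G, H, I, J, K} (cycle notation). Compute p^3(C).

C

C lies in the 3-cycle (B, C, G).
Powers repeat with period 3 on this cycle, and 3 mod 3 = 0, so p^3(C) = p^0(C).
So p^3(C) = C.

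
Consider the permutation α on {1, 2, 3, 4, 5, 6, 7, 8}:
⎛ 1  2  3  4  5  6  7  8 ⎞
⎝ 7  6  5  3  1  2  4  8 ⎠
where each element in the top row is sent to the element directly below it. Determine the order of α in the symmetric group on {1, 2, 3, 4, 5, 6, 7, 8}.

Writing α as disjoint cycles, the cycle lengths are 5, 2, 1.
The order is lcm(5, 2) = 10.

10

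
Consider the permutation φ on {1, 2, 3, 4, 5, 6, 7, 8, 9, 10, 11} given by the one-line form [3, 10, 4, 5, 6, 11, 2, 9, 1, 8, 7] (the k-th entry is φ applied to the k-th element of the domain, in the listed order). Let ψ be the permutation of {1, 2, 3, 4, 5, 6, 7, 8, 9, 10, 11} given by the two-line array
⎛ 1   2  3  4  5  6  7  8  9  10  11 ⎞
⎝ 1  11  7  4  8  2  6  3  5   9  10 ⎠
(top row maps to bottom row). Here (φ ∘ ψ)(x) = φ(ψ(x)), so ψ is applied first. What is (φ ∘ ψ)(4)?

5

(φ ∘ ψ)(4) = φ(ψ(4)). ψ(4) = 4, then φ(4) = 5. So (φ ∘ ψ)(4) = 5.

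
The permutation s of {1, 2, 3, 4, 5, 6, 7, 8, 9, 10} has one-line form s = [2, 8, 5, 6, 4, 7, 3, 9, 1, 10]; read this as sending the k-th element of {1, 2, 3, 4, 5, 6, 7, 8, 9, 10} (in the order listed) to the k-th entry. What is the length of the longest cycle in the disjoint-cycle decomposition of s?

5

Decomposing into disjoint cycles gives (1 2 8 9)(3 5 4 6 7); the longest has length 5.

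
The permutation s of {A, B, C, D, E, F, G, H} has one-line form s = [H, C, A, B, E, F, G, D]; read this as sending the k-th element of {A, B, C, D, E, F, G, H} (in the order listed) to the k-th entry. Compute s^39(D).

H

Tracing D → B → … returns to D after 5 steps, so D lies in a 5-cycle (A, H, D, B, C).
Since the cycle has length 5, s^39 acts on it the same as s^4 (39 mod 5 = 4).
Stepping 4 places around the cycle: D → B → C → A → H.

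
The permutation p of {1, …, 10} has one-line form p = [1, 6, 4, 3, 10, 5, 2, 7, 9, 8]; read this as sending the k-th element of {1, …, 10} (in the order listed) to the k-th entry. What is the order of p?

6

Writing p as disjoint cycles, the cycle lengths are 6, 2, 1, 1.
The order is lcm(6, 2) = 6.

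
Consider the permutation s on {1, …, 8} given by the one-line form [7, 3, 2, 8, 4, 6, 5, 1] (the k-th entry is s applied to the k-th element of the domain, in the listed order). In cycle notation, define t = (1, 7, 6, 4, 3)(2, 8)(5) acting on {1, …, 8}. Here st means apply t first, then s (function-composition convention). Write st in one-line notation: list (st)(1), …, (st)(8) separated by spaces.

5 1 7 2 4 8 6 3

(st)(x) = s(t(x)). Computing each image: s(t(1)) = s(7) = 5, s(t(2)) = s(8) = 1, s(t(3)) = s(1) = 7, s(t(4)) = s(3) = 2, s(t(5)) = s(5) = 4, s(t(6)) = s(4) = 8, s(t(7)) = s(6) = 6, s(t(8)) = s(2) = 3.
Hence st = [5 1 7 2 4 8 6 3].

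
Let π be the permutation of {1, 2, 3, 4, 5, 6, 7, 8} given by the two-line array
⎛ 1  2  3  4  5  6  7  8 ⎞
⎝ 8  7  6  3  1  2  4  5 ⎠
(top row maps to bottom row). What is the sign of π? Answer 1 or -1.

In disjoint-cycle form the cycle lengths are 5, 3.
A cycle of length ℓ contributes ℓ−1 transpositions, so π is a product of 4 + 2 = 6 transpositions — even.

1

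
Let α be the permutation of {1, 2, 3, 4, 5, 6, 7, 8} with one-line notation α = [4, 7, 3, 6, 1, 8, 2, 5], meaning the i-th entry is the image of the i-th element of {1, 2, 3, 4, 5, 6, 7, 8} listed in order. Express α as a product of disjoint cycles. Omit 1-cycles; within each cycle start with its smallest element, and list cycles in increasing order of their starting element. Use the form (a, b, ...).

Start at 1 and follow images: 1 → 4 → 6 → 8 → 5 → 1, giving the cycle (1, 4, 6, 8, 5).
Continuing from each remaining unvisited element yields (1, 4, 6, 8, 5)(2, 7).

(1, 4, 6, 8, 5)(2, 7)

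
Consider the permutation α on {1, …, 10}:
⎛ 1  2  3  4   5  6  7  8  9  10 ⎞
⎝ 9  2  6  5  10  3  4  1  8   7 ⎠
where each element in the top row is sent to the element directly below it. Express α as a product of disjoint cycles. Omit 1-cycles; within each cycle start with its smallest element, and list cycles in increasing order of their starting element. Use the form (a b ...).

(1 9 8)(3 6)(4 5 10 7)

Start at 1 and follow images: 1 → 9 → 8 → 1, giving the cycle (1 9 8).
Repeating from the next unused element and collecting all non-trivial cycles gives (1 9 8)(3 6)(4 5 10 7).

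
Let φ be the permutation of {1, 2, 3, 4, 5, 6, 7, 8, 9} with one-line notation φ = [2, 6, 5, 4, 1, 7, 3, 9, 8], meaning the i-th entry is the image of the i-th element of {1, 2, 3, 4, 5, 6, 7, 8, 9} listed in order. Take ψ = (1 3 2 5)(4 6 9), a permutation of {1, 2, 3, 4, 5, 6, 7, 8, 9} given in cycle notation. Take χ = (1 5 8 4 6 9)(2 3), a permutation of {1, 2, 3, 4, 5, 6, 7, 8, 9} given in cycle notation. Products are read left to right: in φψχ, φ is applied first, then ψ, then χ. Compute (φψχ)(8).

(φψχ)(8) = χ(ψ(φ(8))). φ(8) = 9, then ψ(9) = 4, then χ(4) = 6, so the result is 6.

6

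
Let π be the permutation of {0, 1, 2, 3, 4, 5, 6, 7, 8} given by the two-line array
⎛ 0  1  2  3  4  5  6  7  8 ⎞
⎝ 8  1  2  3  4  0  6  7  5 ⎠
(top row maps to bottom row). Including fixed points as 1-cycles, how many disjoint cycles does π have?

7

The cycle decomposition is (0 8 5)(1)(2)(3)(4)(6)(7), which has 7 cycles (counting 1-cycles).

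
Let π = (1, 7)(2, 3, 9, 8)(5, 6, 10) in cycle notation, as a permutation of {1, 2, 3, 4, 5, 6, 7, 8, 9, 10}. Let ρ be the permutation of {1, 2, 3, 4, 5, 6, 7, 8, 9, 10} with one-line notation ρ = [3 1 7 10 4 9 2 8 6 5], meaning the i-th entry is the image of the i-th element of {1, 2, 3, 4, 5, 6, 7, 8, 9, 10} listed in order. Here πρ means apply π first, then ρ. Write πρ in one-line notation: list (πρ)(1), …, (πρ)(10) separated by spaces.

2 7 6 10 9 5 3 1 8 4

Chase each element through π then ρ: 1 → 7 → 2; 2 → 3 → 7; 3 → 9 → 6; 4 → 4 → 10; 5 → 6 → 9; 6 → 10 → 5; 7 → 1 → 3; 8 → 2 → 1; 9 → 8 → 8; 10 → 5 → 4.
So πρ in one-line form is 2 7 6 10 9 5 3 1 8 4.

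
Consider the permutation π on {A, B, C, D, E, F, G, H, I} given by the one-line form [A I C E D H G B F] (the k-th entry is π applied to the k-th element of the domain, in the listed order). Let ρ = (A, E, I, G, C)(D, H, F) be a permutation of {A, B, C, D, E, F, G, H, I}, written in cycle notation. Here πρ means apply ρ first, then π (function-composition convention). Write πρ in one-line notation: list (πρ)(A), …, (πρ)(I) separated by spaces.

D I A B F E C H G

For each element, apply ρ then π: A → E → D; B → B → I; C → A → A; D → H → B; E → I → F; F → D → E; G → C → C; H → F → H; I → G → G.
Collecting the images, πρ = [D I A B F E C H G].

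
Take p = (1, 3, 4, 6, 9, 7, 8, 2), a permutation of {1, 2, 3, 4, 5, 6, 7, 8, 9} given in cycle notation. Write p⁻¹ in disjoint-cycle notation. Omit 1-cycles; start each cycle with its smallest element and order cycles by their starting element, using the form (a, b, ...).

(1, 2, 8, 7, 9, 6, 4, 3)

The inverse reverses each cycle.
Reversing each cycle of p and rotating so the smallest element leads gives (1, 2, 8, 7, 9, 6, 4, 3).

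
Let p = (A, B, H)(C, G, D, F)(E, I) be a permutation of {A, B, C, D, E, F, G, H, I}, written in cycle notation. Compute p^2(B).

B lies in the 3-cycle (A, B, H).
Stepping 2 places around the cycle: B → H → A.

A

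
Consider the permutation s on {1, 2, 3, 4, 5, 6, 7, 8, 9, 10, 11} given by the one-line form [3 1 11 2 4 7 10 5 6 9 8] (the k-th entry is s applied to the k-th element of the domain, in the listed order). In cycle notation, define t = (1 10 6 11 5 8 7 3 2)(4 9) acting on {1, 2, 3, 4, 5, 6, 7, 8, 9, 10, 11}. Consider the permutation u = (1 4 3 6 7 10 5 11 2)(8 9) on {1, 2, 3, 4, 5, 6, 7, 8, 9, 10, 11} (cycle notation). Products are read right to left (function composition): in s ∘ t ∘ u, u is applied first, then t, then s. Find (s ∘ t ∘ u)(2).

9

Chase 2: u(2) = 1; t(1) = 10; s(10) = 9. Hence (s ∘ t ∘ u)(2) = 9.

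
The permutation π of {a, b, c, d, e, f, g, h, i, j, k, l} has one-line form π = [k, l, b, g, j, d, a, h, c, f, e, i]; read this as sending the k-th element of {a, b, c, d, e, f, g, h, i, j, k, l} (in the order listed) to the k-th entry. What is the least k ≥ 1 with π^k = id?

The disjoint-cycle form of π has cycle lengths 7, 4, 1.
The order of π is the least common multiple of its cycle lengths: lcm(7, 4) = 28.

28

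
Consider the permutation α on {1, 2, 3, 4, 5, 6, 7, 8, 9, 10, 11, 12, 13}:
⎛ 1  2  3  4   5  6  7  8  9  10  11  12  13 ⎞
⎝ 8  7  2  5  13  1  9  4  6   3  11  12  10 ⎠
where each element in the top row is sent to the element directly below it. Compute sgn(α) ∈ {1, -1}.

In disjoint-cycle form the cycle lengths are 11, 1, 1.
A cycle is odd iff its length is even; α has 0 even-length cycles, so sgn(α) = (−1)^0 and α is even.

1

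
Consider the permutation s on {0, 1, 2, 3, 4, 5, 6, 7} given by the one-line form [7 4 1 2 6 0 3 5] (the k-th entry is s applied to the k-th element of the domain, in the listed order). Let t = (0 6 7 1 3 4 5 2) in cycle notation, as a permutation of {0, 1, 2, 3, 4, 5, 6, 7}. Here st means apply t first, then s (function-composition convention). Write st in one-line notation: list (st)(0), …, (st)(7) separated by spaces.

3 2 7 6 0 1 5 4

Chase each element through t then s: 0 → 6 → 3; 1 → 3 → 2; 2 → 0 → 7; 3 → 4 → 6; 4 → 5 → 0; 5 → 2 → 1; 6 → 7 → 5; 7 → 1 → 4.
So st in one-line form is 3 2 7 6 0 1 5 4.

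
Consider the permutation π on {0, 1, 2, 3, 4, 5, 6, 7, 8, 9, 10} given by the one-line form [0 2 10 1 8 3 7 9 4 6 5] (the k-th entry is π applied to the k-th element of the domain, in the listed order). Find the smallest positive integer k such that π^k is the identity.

30

Writing π as disjoint cycles, the cycle lengths are 5, 3, 2, 1.
The order is lcm(5, 3, 2) = 30.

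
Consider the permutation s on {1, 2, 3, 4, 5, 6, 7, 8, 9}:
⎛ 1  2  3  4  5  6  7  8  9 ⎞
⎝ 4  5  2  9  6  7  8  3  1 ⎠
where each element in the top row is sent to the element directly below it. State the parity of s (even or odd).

odd

In disjoint-cycle form the cycle lengths are 6, 3.
A cycle is odd iff its length is even; s has 1 even-length cycle, so sgn(s) = (−1)^1 and s is odd.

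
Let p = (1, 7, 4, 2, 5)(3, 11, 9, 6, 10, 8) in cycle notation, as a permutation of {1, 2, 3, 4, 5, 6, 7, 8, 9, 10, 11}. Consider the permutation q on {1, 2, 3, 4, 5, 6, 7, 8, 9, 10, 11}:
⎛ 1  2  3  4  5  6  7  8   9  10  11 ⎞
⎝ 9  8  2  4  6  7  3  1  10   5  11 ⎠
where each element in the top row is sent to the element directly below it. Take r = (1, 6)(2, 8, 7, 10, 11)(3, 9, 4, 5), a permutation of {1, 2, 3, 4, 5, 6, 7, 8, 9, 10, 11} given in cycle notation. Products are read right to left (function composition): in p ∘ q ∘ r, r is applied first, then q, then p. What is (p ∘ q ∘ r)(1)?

Chase 1: r(1) = 6; q(6) = 7; p(7) = 4. Hence (p ∘ q ∘ r)(1) = 4.

4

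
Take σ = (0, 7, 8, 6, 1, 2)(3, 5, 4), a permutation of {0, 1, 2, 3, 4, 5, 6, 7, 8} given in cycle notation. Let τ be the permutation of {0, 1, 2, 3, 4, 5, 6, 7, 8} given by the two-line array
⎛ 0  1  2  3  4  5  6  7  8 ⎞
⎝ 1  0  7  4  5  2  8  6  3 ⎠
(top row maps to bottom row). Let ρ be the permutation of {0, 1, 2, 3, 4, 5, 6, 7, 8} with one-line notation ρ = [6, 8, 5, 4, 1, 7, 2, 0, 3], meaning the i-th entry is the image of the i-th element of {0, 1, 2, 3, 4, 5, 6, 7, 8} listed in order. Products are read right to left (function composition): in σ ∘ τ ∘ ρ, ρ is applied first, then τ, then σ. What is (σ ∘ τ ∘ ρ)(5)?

1

Apply the permutations in order: ρ(5) = 7, then τ(7) = 6, then σ(6) = 1. So (σ ∘ τ ∘ ρ)(5) = 1.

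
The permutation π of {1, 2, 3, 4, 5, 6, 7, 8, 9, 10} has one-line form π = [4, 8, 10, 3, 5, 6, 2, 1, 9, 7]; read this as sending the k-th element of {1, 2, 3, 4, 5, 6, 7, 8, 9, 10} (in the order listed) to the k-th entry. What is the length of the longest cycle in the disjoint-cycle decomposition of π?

7

Decomposing into disjoint cycles gives (1 4 3 10 7 2 8); the longest has length 7.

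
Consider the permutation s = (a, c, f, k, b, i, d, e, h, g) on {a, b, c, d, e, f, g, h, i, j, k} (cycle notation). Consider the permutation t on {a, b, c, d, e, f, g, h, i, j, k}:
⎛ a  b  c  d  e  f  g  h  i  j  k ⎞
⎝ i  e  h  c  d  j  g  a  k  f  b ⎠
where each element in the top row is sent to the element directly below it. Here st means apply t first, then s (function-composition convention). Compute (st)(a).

d

t(a) = i, then s(i) = d; composing gives (st)(a) = d.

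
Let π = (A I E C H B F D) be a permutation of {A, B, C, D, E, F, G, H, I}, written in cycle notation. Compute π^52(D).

D lies in the 8-cycle (A I E C H B F D).
Powers repeat with period 8 on this cycle, and 52 mod 8 = 4, so π^52(D) = π^4(D).
Stepping 4 places around the cycle: D → A → I → E → C.

C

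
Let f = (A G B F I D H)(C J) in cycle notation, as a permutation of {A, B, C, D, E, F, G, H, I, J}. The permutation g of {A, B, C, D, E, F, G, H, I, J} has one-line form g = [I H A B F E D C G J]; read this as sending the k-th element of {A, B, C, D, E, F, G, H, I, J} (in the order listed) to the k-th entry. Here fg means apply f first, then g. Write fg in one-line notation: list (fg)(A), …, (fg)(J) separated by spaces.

(fg)(x) = g(f(x)). Computing each image: g(f(A)) = g(G) = D, g(f(B)) = g(F) = E, g(f(C)) = g(J) = J, g(f(D)) = g(H) = C, g(f(E)) = g(E) = F, g(f(F)) = g(I) = G, g(f(G)) = g(B) = H, g(f(H)) = g(A) = I, g(f(I)) = g(D) = B, g(f(J)) = g(C) = A.
Hence fg = [D E J C F G H I B A].

D E J C F G H I B A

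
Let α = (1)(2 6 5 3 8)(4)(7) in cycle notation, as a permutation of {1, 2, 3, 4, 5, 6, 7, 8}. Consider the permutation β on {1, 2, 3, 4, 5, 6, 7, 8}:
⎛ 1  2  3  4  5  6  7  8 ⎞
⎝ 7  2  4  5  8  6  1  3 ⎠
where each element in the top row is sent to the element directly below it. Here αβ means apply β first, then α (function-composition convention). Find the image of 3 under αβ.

(αβ)(3) = α(β(3)). β(3) = 4, then α(4) = 4. So (αβ)(3) = 4.

4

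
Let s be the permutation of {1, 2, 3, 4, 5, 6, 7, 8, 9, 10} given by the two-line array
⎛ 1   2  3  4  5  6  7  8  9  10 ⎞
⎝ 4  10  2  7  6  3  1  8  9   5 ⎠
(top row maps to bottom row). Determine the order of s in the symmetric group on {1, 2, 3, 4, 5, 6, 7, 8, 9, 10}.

Writing s as disjoint cycles, the cycle lengths are 5, 3, 1, 1.
The order of s is the least common multiple of its cycle lengths: lcm(5, 3) = 15.

15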